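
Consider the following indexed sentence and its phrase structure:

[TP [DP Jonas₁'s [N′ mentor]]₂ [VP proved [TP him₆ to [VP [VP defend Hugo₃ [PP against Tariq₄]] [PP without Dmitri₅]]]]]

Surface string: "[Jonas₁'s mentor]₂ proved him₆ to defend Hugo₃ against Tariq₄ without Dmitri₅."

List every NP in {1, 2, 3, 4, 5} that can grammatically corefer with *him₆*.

{1}

*him* is a pronoun, so Principle B applies: it must be free in its binding domain.
Binding domain of *him₆*: the matrix TP, whose subject is [Jonas₁'s mentor]₂.
*Jonas₁* and the pronoun do not c-command one another → neither Principle B nor Principle C is at stake; coindexation permitted.
*[Jonas₁'s mentor]₂* c-commands the pronoun within its binding domain → coindexation would violate Principle B.
*Hugo₃*: the pronoun c-commands this R-expression → coindexation would violate Principle C on *Hugo₃*.
*Tariq₄*: the pronoun c-commands this R-expression → coindexation would violate Principle C on *Tariq₄*.
*Dmitri₅*: the pronoun c-commands this R-expression → coindexation would violate Principle C on *Dmitri₅*.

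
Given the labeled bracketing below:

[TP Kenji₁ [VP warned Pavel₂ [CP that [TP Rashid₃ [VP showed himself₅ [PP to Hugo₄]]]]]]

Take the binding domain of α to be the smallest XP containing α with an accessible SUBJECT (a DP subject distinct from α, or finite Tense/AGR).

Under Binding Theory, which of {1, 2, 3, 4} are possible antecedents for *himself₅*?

{3}

*himself* is an anaphor, so Principle A applies: it must be bound in its binding domain.
Binding domain of *himself₅*: the embedded TP, whose subject is Rashid₃.
*Kenji₁* c-commands the anaphor but is outside its binding domain → cannot satisfy Principle A.
*Pavel₂* c-commands the anaphor but is outside its binding domain → cannot satisfy Principle A.
*Rashid₃* c-commands the anaphor within its binding domain → licit binder.
*Hugo₄* does not c-command the anaphor → cannot bind it.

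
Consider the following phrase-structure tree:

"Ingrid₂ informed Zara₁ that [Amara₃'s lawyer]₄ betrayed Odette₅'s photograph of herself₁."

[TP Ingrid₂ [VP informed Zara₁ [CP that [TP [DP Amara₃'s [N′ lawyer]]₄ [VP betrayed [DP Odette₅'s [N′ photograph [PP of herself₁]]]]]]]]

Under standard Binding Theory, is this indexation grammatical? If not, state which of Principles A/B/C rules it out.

Principle A

The two coindexed NPs are *Zara₁* and *herself₁*.
*herself₁* is an anaphor. Principle A requires it to be bound within its binding domain — the possessed DP, whose subject is Odette₅.
Within that domain it is c-commanded by *Odette₅*, which does not share its index.
*Zara₁* does c-command the anaphor, but from outside its binding domain.
The anaphor is unbound in its domain → Principle A violation.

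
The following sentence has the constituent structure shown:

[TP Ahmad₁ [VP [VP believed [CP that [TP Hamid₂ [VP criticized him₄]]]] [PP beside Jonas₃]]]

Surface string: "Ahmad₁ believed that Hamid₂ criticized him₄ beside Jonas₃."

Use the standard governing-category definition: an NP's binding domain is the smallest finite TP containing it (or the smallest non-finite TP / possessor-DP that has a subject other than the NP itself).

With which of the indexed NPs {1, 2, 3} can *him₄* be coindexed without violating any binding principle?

*him* is a pronoun, so Principle B applies: it must be free in its binding domain.
Binding domain of *him₄*: the embedded TP, whose subject is Hamid₂.
*Ahmad₁* c-commands the pronoun but from outside its binding domain, and is not c-commanded by it → coindexation permitted.
*Hamid₂* c-commands the pronoun within its binding domain → coindexation would violate Principle B.
*Jonas₃* and the pronoun do not c-command one another → neither Principle B nor Principle C is at stake; coindexation permitted.

{1, 3}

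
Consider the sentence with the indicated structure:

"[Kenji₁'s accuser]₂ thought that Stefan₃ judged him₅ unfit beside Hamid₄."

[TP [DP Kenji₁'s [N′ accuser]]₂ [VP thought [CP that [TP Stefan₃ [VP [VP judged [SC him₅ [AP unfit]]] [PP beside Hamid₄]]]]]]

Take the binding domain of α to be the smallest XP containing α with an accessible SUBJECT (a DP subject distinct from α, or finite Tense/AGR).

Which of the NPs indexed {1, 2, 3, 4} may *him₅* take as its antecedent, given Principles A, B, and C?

{1, 2, 4}

*him* is a pronoun, so Principle B applies: it must be free in its binding domain.
Binding domain of *him₅*: the embedded TP, whose subject is Stefan₃.
*Kenji₁* and the pronoun do not c-command one another → neither Principle B nor Principle C is at stake; coindexation permitted.
*[Kenji₁'s accuser]₂* c-commands the pronoun but from outside its binding domain, and is not c-commanded by it → coindexation permitted.
*Stefan₃* c-commands the pronoun within its binding domain → coindexation would violate Principle B.
*Hamid₄* and the pronoun do not c-command one another → neither Principle B nor Principle C is at stake; coindexation permitted.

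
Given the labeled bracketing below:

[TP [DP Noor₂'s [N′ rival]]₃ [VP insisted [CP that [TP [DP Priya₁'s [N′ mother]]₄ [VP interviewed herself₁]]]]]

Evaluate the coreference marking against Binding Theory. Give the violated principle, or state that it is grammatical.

Principle A

The two coindexed NPs are *Priya₁* and *herself₁*.
*herself₁* is an anaphor. Principle A requires it to be bound within its binding domain — the embedded TP, whose subject is [Priya₁'s mother]₄.
Within that domain it is c-commanded by *[Priya₁'s mother]₄*, which does not share its index.
*Priya₁* does not c-command the anaphor at all.
The anaphor is unbound in its domain → Principle A violation.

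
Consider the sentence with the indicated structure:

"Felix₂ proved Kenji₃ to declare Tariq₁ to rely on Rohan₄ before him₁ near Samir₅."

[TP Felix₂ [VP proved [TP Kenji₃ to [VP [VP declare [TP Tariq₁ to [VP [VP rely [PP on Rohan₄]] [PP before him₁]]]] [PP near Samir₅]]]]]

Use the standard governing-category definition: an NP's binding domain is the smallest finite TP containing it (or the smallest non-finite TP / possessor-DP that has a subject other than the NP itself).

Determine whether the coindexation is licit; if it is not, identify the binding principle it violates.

The two coindexed NPs are *Tariq₁* and *him₁*.
*him₁* is a pronoun. Its binding domain is the embedded TP, whose subject is Tariq₁.
*Tariq₁* c-commands it within that domain and carries the same index.
The pronoun is locally bound → Principle B violation.

Principle B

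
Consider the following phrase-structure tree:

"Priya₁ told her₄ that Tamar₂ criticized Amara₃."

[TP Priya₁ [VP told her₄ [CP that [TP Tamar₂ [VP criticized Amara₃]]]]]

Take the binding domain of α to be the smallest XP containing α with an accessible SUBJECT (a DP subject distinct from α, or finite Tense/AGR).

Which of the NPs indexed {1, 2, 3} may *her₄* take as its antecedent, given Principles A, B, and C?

*her* is a pronoun, so Principle B applies: it must be free in its binding domain.
Binding domain of *her₄*: the matrix TP, whose subject is Priya₁.
*Priya₁* c-commands the pronoun within its binding domain → coindexation would violate Principle B.
*Tamar₂*: the pronoun c-commands this R-expression → coindexation would violate Principle C on *Tamar₂*.
*Amara₃*: the pronoun c-commands this R-expression → coindexation would violate Principle C on *Amara₃*.

none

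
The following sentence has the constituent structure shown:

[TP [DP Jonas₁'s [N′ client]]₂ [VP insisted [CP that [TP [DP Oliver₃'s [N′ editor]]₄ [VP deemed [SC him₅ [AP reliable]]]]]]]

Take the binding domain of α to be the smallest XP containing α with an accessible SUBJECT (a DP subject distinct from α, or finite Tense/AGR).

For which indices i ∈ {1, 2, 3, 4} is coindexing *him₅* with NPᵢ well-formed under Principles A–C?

*him* is a pronoun, so Principle B applies: it must be free in its binding domain.
Binding domain of *him₅*: the embedded TP, whose subject is [Oliver₃'s editor]₄.
*Jonas₁* and the pronoun do not c-command one another → neither Principle B nor Principle C is at stake; coindexation permitted.
*[Jonas₁'s client]₂* c-commands the pronoun but from outside its binding domain, and is not c-commanded by it → coindexation permitted.
*Oliver₃* and the pronoun do not c-command one another → neither Principle B nor Principle C is at stake; coindexation permitted.
*[Oliver₃'s editor]₄* c-commands the pronoun within its binding domain → coindexation would violate Principle B.

{1, 2, 3}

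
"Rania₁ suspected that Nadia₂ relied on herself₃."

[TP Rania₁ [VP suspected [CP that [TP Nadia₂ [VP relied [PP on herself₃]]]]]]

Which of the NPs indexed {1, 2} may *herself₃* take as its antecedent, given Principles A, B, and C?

{2}

*herself* is an anaphor, so Principle A applies: it must be bound in its binding domain.
Binding domain of *herself₃*: the embedded TP, whose subject is Nadia₂.
*Rania₁* c-commands the anaphor but is outside its binding domain → cannot satisfy Principle A.
*Nadia₂* c-commands the anaphor within its binding domain → licit binder.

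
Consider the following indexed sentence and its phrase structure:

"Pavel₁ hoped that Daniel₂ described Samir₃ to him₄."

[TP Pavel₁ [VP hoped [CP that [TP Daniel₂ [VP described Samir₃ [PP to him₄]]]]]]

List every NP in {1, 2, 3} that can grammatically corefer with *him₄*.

*him* is a pronoun, so Principle B applies: it must be free in its binding domain.
Binding domain of *him₄*: the embedded TP, whose subject is Daniel₂.
*Pavel₁* c-commands the pronoun but from outside its binding domain, and is not c-commanded by it → coindexation permitted.
*Daniel₂* c-commands the pronoun within its binding domain → coindexation would violate Principle B.
*Samir₃* c-commands the pronoun within its binding domain → coindexation would violate Principle B.

{1}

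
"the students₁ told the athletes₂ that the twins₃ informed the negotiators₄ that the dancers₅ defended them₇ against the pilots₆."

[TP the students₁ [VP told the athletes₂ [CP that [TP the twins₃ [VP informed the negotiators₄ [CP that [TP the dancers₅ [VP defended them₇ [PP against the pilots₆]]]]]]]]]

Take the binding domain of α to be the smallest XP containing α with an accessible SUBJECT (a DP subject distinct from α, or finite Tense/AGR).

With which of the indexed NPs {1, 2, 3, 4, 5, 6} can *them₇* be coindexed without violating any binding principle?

*them* is a pronoun, so Principle B applies: it must be free in its binding domain.
Binding domain of *them₇*: the embedded TP, whose subject is the dancers₅.
*the students₁* c-commands the pronoun but from outside its binding domain, and is not c-commanded by it → coindexation permitted.
*the athletes₂* c-commands the pronoun but from outside its binding domain, and is not c-commanded by it → coindexation permitted.
*the twins₃* c-commands the pronoun but from outside its binding domain, and is not c-commanded by it → coindexation permitted.
*the negotiators₄* c-commands the pronoun but from outside its binding domain, and is not c-commanded by it → coindexation permitted.
*the dancers₅* c-commands the pronoun within its binding domain → coindexation would violate Principle B.
*the pilots₆*: the pronoun c-commands this R-expression → coindexation would violate Principle C on *the pilots₆*.

{1, 2, 3, 4}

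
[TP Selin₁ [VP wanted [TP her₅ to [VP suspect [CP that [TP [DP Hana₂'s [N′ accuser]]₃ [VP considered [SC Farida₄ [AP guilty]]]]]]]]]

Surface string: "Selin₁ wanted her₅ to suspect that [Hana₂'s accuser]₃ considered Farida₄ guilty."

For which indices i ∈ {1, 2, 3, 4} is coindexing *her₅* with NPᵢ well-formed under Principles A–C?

*her* is a pronoun, so Principle B applies: it must be free in its binding domain.
Binding domain of *her₅*: the matrix TP, whose subject is Selin₁.
*Selin₁* c-commands the pronoun within its binding domain → coindexation would violate Principle B.
*Hana₂*: the pronoun c-commands this R-expression → coindexation would violate Principle C on *Hana₂*.
*[Hana₂'s accuser]₃*: the pronoun c-commands this R-expression → coindexation would violate Principle C on *[Hana₂'s accuser]₃*.
*Farida₄*: the pronoun c-commands this R-expression → coindexation would violate Principle C on *Farida₄*.

none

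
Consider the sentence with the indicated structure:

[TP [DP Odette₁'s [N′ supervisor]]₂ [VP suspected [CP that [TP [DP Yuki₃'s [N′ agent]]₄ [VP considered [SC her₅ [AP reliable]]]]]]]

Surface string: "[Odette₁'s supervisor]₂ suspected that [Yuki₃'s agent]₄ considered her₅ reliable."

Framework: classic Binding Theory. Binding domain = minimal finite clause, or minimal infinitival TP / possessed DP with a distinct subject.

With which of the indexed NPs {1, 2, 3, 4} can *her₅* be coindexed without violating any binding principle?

*her* is a pronoun, so Principle B applies: it must be free in its binding domain.
Binding domain of *her₅*: the embedded TP, whose subject is [Yuki₃'s agent]₄.
*Odette₁* and the pronoun do not c-command one another → neither Principle B nor Principle C is at stake; coindexation permitted.
*[Odette₁'s supervisor]₂* c-commands the pronoun but from outside its binding domain, and is not c-commanded by it → coindexation permitted.
*Yuki₃* and the pronoun do not c-command one another → neither Principle B nor Principle C is at stake; coindexation permitted.
*[Yuki₃'s agent]₄* c-commands the pronoun within its binding domain → coindexation would violate Principle B.

{1, 2, 3}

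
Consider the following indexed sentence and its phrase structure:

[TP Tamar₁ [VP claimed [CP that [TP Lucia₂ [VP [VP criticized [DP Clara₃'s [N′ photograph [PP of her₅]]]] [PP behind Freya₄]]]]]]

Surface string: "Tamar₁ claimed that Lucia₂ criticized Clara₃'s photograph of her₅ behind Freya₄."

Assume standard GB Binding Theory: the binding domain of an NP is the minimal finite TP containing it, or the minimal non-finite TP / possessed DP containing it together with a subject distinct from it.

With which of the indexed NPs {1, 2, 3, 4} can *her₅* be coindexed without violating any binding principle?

*her* is a pronoun, so Principle B applies: it must be free in its binding domain.
Binding domain of *her₅*: the possessed DP, whose subject is Clara₃.
*Tamar₁* c-commands the pronoun but from outside its binding domain, and is not c-commanded by it → coindexation permitted.
*Lucia₂* c-commands the pronoun but from outside its binding domain, and is not c-commanded by it → coindexation permitted.
*Clara₃* c-commands the pronoun within its binding domain → coindexation would violate Principle B.
*Freya₄* and the pronoun do not c-command one another → neither Principle B nor Principle C is at stake; coindexation permitted.

{1, 2, 4}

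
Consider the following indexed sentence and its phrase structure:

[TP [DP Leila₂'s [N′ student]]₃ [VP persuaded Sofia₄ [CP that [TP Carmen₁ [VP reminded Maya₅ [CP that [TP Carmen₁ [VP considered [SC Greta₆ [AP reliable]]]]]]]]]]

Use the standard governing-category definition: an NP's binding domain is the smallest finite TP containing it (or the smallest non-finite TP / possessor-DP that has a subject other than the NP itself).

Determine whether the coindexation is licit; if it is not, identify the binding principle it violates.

Principle C

The two coindexed NPs are *Carmen₁* (the higher occurrence) and *Carmen₁* (the lower occurrence).
*Carmen₁* (the lower occurrence) is an R-expression. Principle C requires it to be free everywhere.
*Carmen₁* (the higher occurrence) c-commands it and carries the same index.
The R-expression is bound → Principle C violation.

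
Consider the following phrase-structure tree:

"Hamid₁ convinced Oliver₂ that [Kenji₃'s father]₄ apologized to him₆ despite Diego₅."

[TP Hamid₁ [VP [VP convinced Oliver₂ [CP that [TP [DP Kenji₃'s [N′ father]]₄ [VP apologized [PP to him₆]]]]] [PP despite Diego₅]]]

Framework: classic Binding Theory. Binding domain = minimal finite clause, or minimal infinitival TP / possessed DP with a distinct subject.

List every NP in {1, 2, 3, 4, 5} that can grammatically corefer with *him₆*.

*him* is a pronoun, so Principle B applies: it must be free in its binding domain.
Binding domain of *him₆*: the embedded TP, whose subject is [Kenji₃'s father]₄.
*Hamid₁* c-commands the pronoun but from outside its binding domain, and is not c-commanded by it → coindexation permitted.
*Oliver₂* c-commands the pronoun but from outside its binding domain, and is not c-commanded by it → coindexation permitted.
*Kenji₃* and the pronoun do not c-command one another → neither Principle B nor Principle C is at stake; coindexation permitted.
*[Kenji₃'s father]₄* c-commands the pronoun within its binding domain → coindexation would violate Principle B.
*Diego₅* and the pronoun do not c-command one another → neither Principle B nor Principle C is at stake; coindexation permitted.

{1, 2, 3, 5}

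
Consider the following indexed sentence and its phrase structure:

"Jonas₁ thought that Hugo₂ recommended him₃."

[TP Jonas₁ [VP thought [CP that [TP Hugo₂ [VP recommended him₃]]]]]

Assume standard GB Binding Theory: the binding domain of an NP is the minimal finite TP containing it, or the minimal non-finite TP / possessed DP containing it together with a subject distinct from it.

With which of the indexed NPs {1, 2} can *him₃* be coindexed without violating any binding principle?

*him* is a pronoun, so Principle B applies: it must be free in its binding domain.
Binding domain of *him₃*: the embedded TP, whose subject is Hugo₂.
*Jonas₁* c-commands the pronoun but from outside its binding domain, and is not c-commanded by it → coindexation permitted.
*Hugo₂* c-commands the pronoun within its binding domain → coindexation would violate Principle B.

{1}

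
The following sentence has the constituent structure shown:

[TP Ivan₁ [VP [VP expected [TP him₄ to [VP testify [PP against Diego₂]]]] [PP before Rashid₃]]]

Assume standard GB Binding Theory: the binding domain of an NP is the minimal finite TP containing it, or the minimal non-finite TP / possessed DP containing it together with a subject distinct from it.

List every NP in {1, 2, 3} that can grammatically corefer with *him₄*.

*him* is a pronoun, so Principle B applies: it must be free in its binding domain.
Binding domain of *him₄*: the matrix TP, whose subject is Ivan₁.
*Ivan₁* c-commands the pronoun within its binding domain → coindexation would violate Principle B.
*Diego₂*: the pronoun c-commands this R-expression → coindexation would violate Principle C on *Diego₂*.
*Rashid₃* and the pronoun do not c-command one another → neither Principle B nor Principle C is at stake; coindexation permitted.

{3}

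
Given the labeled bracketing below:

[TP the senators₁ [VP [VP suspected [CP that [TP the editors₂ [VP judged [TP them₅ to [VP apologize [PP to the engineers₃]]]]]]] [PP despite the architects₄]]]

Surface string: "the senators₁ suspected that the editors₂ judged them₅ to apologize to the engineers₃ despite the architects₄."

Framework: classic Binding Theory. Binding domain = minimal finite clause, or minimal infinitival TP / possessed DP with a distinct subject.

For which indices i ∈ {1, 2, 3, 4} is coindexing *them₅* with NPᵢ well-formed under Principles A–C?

{1, 4}

*them* is a pronoun, so Principle B applies: it must be free in its binding domain.
Binding domain of *them₅*: the embedded TP, whose subject is the editors₂.
*the senators₁* c-commands the pronoun but from outside its binding domain, and is not c-commanded by it → coindexation permitted.
*the editors₂* c-commands the pronoun within its binding domain → coindexation would violate Principle B.
*the engineers₃*: the pronoun c-commands this R-expression → coindexation would violate Principle C on *the engineers₃*.
*the architects₄* and the pronoun do not c-command one another → neither Principle B nor Principle C is at stake; coindexation permitted.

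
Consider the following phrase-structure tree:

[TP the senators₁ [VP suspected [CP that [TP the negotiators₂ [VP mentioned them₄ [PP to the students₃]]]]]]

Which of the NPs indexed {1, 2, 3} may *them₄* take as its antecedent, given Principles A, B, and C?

*them* is a pronoun, so Principle B applies: it must be free in its binding domain.
Binding domain of *them₄*: the embedded TP, whose subject is the negotiators₂.
*the senators₁* c-commands the pronoun but from outside its binding domain, and is not c-commanded by it → coindexation permitted.
*the negotiators₂* c-commands the pronoun within its binding domain → coindexation would violate Principle B.
*the students₃*: the pronoun c-commands this R-expression → coindexation would violate Principle C on *the students₃*.

{1}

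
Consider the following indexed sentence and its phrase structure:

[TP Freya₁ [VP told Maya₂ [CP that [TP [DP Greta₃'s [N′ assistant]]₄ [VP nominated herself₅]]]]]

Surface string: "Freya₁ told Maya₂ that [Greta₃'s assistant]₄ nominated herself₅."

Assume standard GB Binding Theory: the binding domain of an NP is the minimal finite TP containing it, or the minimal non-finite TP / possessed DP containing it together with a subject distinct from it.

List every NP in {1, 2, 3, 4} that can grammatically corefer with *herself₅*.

{4}

*herself* is an anaphor, so Principle A applies: it must be bound in its binding domain.
Binding domain of *herself₅*: the embedded TP, whose subject is [Greta₃'s assistant]₄.
*Freya₁* c-commands the anaphor but is outside its binding domain → cannot satisfy Principle A.
*Maya₂* c-commands the anaphor but is outside its binding domain → cannot satisfy Principle A.
*Greta₃* does not c-command the anaphor → cannot bind it.
*[Greta₃'s assistant]₄* c-commands the anaphor within its binding domain → licit binder.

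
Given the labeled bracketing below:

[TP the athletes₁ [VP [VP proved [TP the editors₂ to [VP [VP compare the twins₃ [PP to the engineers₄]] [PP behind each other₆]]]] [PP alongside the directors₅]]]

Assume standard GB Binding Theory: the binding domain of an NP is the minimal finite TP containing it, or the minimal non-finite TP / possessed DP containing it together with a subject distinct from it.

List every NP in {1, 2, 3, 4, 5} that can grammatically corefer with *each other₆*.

*each other* is an anaphor, so Principle A applies: it must be bound in its binding domain.
Binding domain of *each other₆*: the embedded TP, whose subject is the editors₂.
*the athletes₁* c-commands the anaphor but is outside its binding domain → cannot satisfy Principle A.
*the editors₂* c-commands the anaphor within its binding domain → licit binder.
*the twins₃* does not c-command the anaphor → cannot bind it.
*the engineers₄* does not c-command the anaphor → cannot bind it.
*the directors₅* does not c-command the anaphor → cannot bind it.

{2}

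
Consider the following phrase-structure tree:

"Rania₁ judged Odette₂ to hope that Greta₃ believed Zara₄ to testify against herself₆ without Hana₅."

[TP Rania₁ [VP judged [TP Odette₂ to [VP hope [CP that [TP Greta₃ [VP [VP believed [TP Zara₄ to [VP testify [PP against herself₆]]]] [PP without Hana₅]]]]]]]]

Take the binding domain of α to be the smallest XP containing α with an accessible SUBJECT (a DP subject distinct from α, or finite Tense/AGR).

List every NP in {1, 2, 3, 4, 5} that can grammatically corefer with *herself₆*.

*herself* is an anaphor, so Principle A applies: it must be bound in its binding domain.
Binding domain of *herself₆*: the embedded TP, whose subject is Zara₄.
*Rania₁* c-commands the anaphor but is outside its binding domain → cannot satisfy Principle A.
*Odette₂* c-commands the anaphor but is outside its binding domain → cannot satisfy Principle A.
*Greta₃* c-commands the anaphor but is outside its binding domain → cannot satisfy Principle A.
*Zara₄* c-commands the anaphor within its binding domain → licit binder.
*Hana₅* does not c-command the anaphor → cannot bind it.

{4}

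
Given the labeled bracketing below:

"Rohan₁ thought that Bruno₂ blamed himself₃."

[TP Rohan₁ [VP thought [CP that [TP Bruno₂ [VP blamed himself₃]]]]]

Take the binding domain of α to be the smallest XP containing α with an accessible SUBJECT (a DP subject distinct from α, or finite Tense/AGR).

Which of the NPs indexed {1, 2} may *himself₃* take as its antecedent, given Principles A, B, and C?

*himself* is an anaphor, so Principle A applies: it must be bound in its binding domain.
Binding domain of *himself₃*: the embedded TP, whose subject is Bruno₂.
*Rohan₁* c-commands the anaphor but is outside its binding domain → cannot satisfy Principle A.
*Bruno₂* c-commands the anaphor within its binding domain → licit binder.

{2}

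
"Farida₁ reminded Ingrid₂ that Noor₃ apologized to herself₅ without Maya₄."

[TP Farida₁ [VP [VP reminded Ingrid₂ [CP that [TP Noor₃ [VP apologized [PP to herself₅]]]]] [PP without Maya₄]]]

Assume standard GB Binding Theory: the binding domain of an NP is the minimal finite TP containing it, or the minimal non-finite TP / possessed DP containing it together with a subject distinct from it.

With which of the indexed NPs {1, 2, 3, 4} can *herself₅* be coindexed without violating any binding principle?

{3}

*herself* is an anaphor, so Principle A applies: it must be bound in its binding domain.
Binding domain of *herself₅*: the embedded TP, whose subject is Noor₃.
*Farida₁* c-commands the anaphor but is outside its binding domain → cannot satisfy Principle A.
*Ingrid₂* c-commands the anaphor but is outside its binding domain → cannot satisfy Principle A.
*Noor₃* c-commands the anaphor within its binding domain → licit binder.
*Maya₄* does not c-command the anaphor → cannot bind it.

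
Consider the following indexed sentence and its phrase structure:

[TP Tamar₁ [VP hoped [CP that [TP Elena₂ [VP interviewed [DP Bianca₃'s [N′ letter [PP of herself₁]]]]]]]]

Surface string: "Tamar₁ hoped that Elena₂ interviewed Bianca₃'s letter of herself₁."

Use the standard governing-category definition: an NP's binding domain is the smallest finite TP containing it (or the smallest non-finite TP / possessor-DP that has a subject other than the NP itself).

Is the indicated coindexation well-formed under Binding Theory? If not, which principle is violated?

Principle A

The two coindexed NPs are *Tamar₁* and *herself₁*.
*herself₁* is an anaphor. Principle A requires it to be bound within its binding domain — the possessed DP, whose subject is Bianca₃.
Within that domain it is c-commanded by *Bianca₃*, which does not share its index.
*Tamar₁* does c-command the anaphor, but from outside its binding domain.
The anaphor is unbound in its domain → Principle A violation.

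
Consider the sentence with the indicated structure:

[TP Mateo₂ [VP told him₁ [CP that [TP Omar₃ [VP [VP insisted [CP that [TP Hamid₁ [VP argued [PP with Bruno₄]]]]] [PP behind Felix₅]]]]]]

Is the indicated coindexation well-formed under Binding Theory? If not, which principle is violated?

Principle C

The two coindexed NPs are *him₁* and *Hamid₁*.
*Hamid₁* is an R-expression. Principle C requires it to be free everywhere.
*him₁* c-commands it and carries the same index.
The R-expression is bound → Principle C violation.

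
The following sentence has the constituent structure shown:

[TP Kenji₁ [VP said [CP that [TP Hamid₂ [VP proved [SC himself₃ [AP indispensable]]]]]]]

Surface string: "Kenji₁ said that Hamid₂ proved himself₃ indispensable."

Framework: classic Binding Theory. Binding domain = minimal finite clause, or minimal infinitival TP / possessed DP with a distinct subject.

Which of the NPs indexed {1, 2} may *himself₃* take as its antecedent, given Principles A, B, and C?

{2}

*himself* is an anaphor, so Principle A applies: it must be bound in its binding domain.
Binding domain of *himself₃*: the embedded TP, whose subject is Hamid₂.
*Kenji₁* c-commands the anaphor but is outside its binding domain → cannot satisfy Principle A.
*Hamid₂* c-commands the anaphor within its binding domain → licit binder.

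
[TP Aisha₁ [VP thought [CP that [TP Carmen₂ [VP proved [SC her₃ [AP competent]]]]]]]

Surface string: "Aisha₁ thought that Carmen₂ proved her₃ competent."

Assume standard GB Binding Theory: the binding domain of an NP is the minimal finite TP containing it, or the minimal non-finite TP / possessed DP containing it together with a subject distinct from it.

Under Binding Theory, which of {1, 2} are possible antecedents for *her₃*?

{1}

*her* is a pronoun, so Principle B applies: it must be free in its binding domain.
Binding domain of *her₃*: the embedded TP, whose subject is Carmen₂.
*Aisha₁* c-commands the pronoun but from outside its binding domain, and is not c-commanded by it → coindexation permitted.
*Carmen₂* c-commands the pronoun within its binding domain → coindexation would violate Principle B.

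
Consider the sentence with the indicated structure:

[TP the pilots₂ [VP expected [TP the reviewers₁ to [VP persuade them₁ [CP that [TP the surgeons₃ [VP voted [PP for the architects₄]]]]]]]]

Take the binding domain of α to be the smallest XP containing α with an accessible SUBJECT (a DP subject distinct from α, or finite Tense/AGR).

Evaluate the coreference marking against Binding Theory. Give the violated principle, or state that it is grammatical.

The two coindexed NPs are *the reviewers₁* and *them₁*.
*them₁* is a pronoun. Its binding domain is the embedded TP, whose subject is the reviewers₁.
*the reviewers₁* c-commands it within that domain and carries the same index.
The pronoun is locally bound → Principle B violation.

Principle B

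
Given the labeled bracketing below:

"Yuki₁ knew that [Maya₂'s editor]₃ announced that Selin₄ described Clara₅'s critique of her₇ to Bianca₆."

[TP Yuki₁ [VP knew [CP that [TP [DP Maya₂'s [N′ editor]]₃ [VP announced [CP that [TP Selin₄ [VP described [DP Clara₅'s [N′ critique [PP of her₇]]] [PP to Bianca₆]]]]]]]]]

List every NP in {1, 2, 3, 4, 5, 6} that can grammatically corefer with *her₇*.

*her* is a pronoun, so Principle B applies: it must be free in its binding domain.
Binding domain of *her₇*: the possessed DP, whose subject is Clara₅.
*Yuki₁* c-commands the pronoun but from outside its binding domain, and is not c-commanded by it → coindexation permitted.
*Maya₂* and the pronoun do not c-command one another → neither Principle B nor Principle C is at stake; coindexation permitted.
*[Maya₂'s editor]₃* c-commands the pronoun but from outside its binding domain, and is not c-commanded by it → coindexation permitted.
*Selin₄* c-commands the pronoun but from outside its binding domain, and is not c-commanded by it → coindexation permitted.
*Clara₅* c-commands the pronoun within its binding domain → coindexation would violate Principle B.
*Bianca₆* and the pronoun do not c-command one another → neither Principle B nor Principle C is at stake; coindexation permitted.

{1, 2, 3, 4, 6}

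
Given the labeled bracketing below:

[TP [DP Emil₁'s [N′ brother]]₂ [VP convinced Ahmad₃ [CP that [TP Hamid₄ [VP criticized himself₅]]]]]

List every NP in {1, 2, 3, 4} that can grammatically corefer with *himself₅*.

{4}

*himself* is an anaphor, so Principle A applies: it must be bound in its binding domain.
Binding domain of *himself₅*: the embedded TP, whose subject is Hamid₄.
*Emil₁* does not c-command the anaphor → cannot bind it.
*[Emil₁'s brother]₂* c-commands the anaphor but is outside its binding domain → cannot satisfy Principle A.
*Ahmad₃* c-commands the anaphor but is outside its binding domain → cannot satisfy Principle A.
*Hamid₄* c-commands the anaphor within its binding domain → licit binder.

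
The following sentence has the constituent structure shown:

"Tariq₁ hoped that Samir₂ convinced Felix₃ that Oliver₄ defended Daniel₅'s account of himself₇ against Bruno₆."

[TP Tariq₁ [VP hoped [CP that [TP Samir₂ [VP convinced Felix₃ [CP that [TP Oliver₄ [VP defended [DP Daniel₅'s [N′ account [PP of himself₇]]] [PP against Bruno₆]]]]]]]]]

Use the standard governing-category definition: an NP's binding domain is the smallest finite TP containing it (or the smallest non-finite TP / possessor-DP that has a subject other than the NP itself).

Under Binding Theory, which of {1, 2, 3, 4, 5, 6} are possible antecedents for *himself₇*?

{5}

*himself* is an anaphor, so Principle A applies: it must be bound in its binding domain.
Binding domain of *himself₇*: the possessed DP, whose subject is Daniel₅.
*Tariq₁* c-commands the anaphor but is outside its binding domain → cannot satisfy Principle A.
*Samir₂* c-commands the anaphor but is outside its binding domain → cannot satisfy Principle A.
*Felix₃* c-commands the anaphor but is outside its binding domain → cannot satisfy Principle A.
*Oliver₄* c-commands the anaphor but is outside its binding domain → cannot satisfy Principle A.
*Daniel₅* c-commands the anaphor within its binding domain → licit binder.
*Bruno₆* does not c-command the anaphor → cannot bind it.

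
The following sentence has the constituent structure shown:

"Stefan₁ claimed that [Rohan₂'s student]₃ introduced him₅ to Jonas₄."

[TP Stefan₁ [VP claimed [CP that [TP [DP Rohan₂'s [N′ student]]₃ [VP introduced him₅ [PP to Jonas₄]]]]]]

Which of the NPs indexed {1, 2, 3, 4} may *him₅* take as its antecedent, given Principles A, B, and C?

*him* is a pronoun, so Principle B applies: it must be free in its binding domain.
Binding domain of *him₅*: the embedded TP, whose subject is [Rohan₂'s student]₃.
*Stefan₁* c-commands the pronoun but from outside its binding domain, and is not c-commanded by it → coindexation permitted.
*Rohan₂* and the pronoun do not c-command one another → neither Principle B nor Principle C is at stake; coindexation permitted.
*[Rohan₂'s student]₃* c-commands the pronoun within its binding domain → coindexation would violate Principle B.
*Jonas₄*: the pronoun c-commands this R-expression → coindexation would violate Principle C on *Jonas₄*.

{1, 2}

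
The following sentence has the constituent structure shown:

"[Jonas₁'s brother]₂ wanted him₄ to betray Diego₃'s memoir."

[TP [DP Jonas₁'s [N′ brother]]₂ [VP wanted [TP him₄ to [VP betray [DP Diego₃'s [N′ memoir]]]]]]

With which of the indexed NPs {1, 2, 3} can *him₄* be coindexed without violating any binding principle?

{1}

*him* is a pronoun, so Principle B applies: it must be free in its binding domain.
Binding domain of *him₄*: the matrix TP, whose subject is [Jonas₁'s brother]₂.
*Jonas₁* and the pronoun do not c-command one another → neither Principle B nor Principle C is at stake; coindexation permitted.
*[Jonas₁'s brother]₂* c-commands the pronoun within its binding domain → coindexation would violate Principle B.
*Diego₃*: the pronoun c-commands this R-expression → coindexation would violate Principle C on *Diego₃*.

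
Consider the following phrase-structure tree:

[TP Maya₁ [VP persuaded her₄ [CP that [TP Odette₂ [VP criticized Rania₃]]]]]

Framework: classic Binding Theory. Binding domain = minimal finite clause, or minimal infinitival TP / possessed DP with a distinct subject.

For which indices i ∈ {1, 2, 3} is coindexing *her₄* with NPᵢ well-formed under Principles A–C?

none

*her* is a pronoun, so Principle B applies: it must be free in its binding domain.
Binding domain of *her₄*: the matrix TP, whose subject is Maya₁.
*Maya₁* c-commands the pronoun within its binding domain → coindexation would violate Principle B.
*Odette₂*: the pronoun c-commands this R-expression → coindexation would violate Principle C on *Odette₂*.
*Rania₃*: the pronoun c-commands this R-expression → coindexation would violate Principle C on *Rania₃*.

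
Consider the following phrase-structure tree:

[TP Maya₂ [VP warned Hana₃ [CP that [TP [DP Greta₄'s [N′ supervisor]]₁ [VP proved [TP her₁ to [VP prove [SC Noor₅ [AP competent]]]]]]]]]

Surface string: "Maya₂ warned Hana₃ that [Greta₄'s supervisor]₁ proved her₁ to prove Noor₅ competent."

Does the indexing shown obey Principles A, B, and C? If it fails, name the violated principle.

The two coindexed NPs are *[Greta₄'s supervisor]₁* and *her₁*.
*her₁* is a pronoun. Its binding domain is the embedded TP, whose subject is [Greta₄'s supervisor]₁.
*[Greta₄'s supervisor]₁* c-commands it within that domain and carries the same index.
The pronoun is locally bound → Principle B violation.

Principle B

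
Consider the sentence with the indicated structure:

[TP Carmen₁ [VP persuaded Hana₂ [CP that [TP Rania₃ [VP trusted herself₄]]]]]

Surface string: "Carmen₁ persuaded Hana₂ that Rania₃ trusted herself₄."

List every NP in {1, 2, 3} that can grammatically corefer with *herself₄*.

{3}

*herself* is an anaphor, so Principle A applies: it must be bound in its binding domain.
Binding domain of *herself₄*: the embedded TP, whose subject is Rania₃.
*Carmen₁* c-commands the anaphor but is outside its binding domain → cannot satisfy Principle A.
*Hana₂* c-commands the anaphor but is outside its binding domain → cannot satisfy Principle A.
*Rania₃* c-commands the anaphor within its binding domain → licit binder.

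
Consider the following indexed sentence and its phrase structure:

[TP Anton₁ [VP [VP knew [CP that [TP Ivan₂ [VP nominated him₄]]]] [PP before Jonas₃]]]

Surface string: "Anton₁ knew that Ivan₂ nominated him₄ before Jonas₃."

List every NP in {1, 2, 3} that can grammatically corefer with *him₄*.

*him* is a pronoun, so Principle B applies: it must be free in its binding domain.
Binding domain of *him₄*: the embedded TP, whose subject is Ivan₂.
*Anton₁* c-commands the pronoun but from outside its binding domain, and is not c-commanded by it → coindexation permitted.
*Ivan₂* c-commands the pronoun within its binding domain → coindexation would violate Principle B.
*Jonas₃* and the pronoun do not c-command one another → neither Principle B nor Principle C is at stake; coindexation permitted.

{1, 3}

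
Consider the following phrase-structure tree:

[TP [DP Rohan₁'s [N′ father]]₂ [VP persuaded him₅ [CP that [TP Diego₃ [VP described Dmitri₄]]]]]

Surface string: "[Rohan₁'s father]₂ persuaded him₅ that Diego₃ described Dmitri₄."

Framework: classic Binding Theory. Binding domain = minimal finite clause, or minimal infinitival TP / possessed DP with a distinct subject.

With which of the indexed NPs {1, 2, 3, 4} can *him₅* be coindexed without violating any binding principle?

{1}

*him* is a pronoun, so Principle B applies: it must be free in its binding domain.
Binding domain of *him₅*: the matrix TP, whose subject is [Rohan₁'s father]₂.
*Rohan₁* and the pronoun do not c-command one another → neither Principle B nor Principle C is at stake; coindexation permitted.
*[Rohan₁'s father]₂* c-commands the pronoun within its binding domain → coindexation would violate Principle B.
*Diego₃*: the pronoun c-commands this R-expression → coindexation would violate Principle C on *Diego₃*.
*Dmitri₄*: the pronoun c-commands this R-expression → coindexation would violate Principle C on *Dmitri₄*.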